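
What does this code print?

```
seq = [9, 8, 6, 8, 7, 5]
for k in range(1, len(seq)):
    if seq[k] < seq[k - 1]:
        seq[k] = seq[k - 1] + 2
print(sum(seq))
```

k=1: 8<9, seq[1] = 9+2 = 11 → [9, 11, 6, 8, 7, 5]
k=2: 6<11, seq[2] = 11+2 = 13 → [9, 11, 13, 8, 7, 5]
k=3: 8<13, seq[3] = 13+2 = 15 → [9, 11, 13, 15, 7, 5]
k=4: 7<15, seq[4] = 15+2 = 17 → [9, 11, 13, 15, 17, 5]
k=5: 5<17, seq[5] = 17+2 = 19 → [9, 11, 13, 15, 17, 19]
sum = 84

84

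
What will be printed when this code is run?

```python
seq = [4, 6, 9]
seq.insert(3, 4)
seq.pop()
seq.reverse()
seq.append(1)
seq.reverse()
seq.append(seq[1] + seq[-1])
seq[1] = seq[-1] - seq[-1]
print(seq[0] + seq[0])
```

2

insert 4 at 3 → [4, 6, 9, 4]
pop() removes 4 → [4, 6, 9]
reverse → [9, 6, 4]
append 1 → [9, 6, 4, 1]
reverse → [1, 4, 6, 9]
append seq[1]+seq[-1] = 4+9 = 13 → [1, 4, 6, 9, 13]
seq[1] = seq[-1]-seq[-1] = 13-13 = 0 → [1, 0, 6, 9, 13]
seq[0]+seq[0] = 1+1 = 2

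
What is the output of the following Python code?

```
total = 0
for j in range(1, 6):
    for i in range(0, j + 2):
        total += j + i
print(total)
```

140

j=1,i=0: total = 0+1 = 1
j=1,i=1: total = 1+2 = 3
j=1,i=2: total = 3+3 = 6
j=2,i=0: total = 6+2 = 8
j=2,i=1: total = 8+3 = 11
j=2,i=2: total = 11+4 = 15
j=2,i=3: total = 15+5 = 20
j=3,i=0: total = 20+3 = 23
j=3,i=1: total = 23+4 = 27
j=3,i=2: total = 27+5 = 32
j=3,i=3: total = 32+6 = 38
j=3,i=4: total = 38+7 = 45
j=4,i=0: total = 45+4 = 49
j=4,i=1: total = 49+5 = 54
j=4,i=2: total = 54+6 = 60
j=4,i=3: total = 60+7 = 67
j=4,i=4: total = 67+8 = 75
j=4,i=5: total = 75+9 = 84
j=5,i=0: total = 84+5 = 89
j=5,i=1: total = 89+6 = 95
j=5,i=2: total = 95+7 = 102
j=5,i=3: total = 102+8 = 110
j=5,i=4: total = 110+9 = 119
j=5,i=5: total = 119+10 = 129
j=5,i=6: total = 129+11 = 140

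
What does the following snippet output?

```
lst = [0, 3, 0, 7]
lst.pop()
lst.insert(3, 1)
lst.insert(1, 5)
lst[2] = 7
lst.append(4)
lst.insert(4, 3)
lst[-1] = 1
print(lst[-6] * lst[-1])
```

5

pop() removes 7 → [0, 3, 0]
insert 1 at 3 → [0, 3, 0, 1]
insert 5 at 1 → [0, 5, 3, 0, 1]
lst[2] = 7 → [0, 5, 7, 0, 1]
append 4 → [0, 5, 7, 0, 1, 4]
insert 3 at 4 → [0, 5, 7, 0, 3, 1, 4]
lst[-1] = 1 → [0, 5, 7, 0, 3, 1, 1]
lst[-6]*lst[-1] = 5*1 = 5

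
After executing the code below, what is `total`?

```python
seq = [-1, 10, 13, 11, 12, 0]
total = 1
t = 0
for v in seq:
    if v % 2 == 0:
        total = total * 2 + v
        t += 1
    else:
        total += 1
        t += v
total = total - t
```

v=-1: not even, total = 1+1 = 2; t=-1
v=10: even, total = 2*2+10 = 14; t=0
v=13: not even, total = 14+1 = 15; t=13
v=11: not even, total = 15+1 = 16; t=24
v=12: even, total = 16*2+12 = 44; t=25
v=0: even, total = 44*2+0 = 88; t=26
total-t = 88-26 = 62

62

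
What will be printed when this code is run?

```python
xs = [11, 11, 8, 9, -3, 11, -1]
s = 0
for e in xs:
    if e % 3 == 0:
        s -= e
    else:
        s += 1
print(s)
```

e=11: not %3==0, s = 0+1 = 1
e=11: not %3==0, s = 1+1 = 2
e=8: not %3==0, s = 2+1 = 3
e=9: %3==0, s = 3-9 = -6
e=-3: %3==0, s = (-6)-(-3) = -3
e=11: not %3==0, s = (-3)+1 = -2
e=-1: not %3==0, s = (-2)+1 = -1

-1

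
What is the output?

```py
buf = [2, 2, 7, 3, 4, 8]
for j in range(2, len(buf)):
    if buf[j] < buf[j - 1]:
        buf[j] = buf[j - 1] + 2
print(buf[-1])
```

13

j=2: 7>=2, unchanged → [2, 2, 7, 3, 4, 8]
j=3: 3<7, buf[3] = 7+2 = 9 → [2, 2, 7, 9, 4, 8]
j=4: 4<9, buf[4] = 9+2 = 11 → [2, 2, 7, 9, 11, 8]
j=5: 8<11, buf[5] = 11+2 = 13 → [2, 2, 7, 9, 11, 13]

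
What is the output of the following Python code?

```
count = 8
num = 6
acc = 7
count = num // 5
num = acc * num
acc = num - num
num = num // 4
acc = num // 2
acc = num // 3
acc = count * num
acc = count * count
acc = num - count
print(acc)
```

9

count = 6//5 = 1
num = 7*6 = 42
acc = 42-42 = 0
num = 42//4 = 10
acc = 10//2 = 5
acc = 10//3 = 3
acc = 1*10 = 10
acc = 1*1 = 1
acc = 10-1 = 9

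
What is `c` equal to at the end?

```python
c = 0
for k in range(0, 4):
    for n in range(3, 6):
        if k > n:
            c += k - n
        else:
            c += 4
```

k=0,n=3: not 0>3, c = 0+4 = 4
k=0,n=4: not 0>4, c = 4+4 = 8
k=0,n=5: not 0>5, c = 8+4 = 12
k=1,n=3: not 1>3, c = 12+4 = 16
k=1,n=4: not 1>4, c = 16+4 = 20
k=1,n=5: not 1>5, c = 20+4 = 24
k=2,n=3: not 2>3, c = 24+4 = 28
k=2,n=4: not 2>4, c = 28+4 = 32
k=2,n=5: not 2>5, c = 32+4 = 36
k=3,n=3: not 3>3, c = 36+4 = 40
k=3,n=4: not 3>4, c = 40+4 = 44
k=3,n=5: not 3>5, c = 44+4 = 48

48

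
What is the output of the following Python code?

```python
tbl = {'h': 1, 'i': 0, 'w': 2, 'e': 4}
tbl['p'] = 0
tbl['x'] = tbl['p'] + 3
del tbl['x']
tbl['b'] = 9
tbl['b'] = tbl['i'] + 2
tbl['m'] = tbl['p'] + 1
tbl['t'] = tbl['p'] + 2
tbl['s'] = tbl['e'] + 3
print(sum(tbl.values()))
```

19

tbl['p'] = 0 → {'h': 1, 'i': 0, 'w': 2, 'e': 4, 'p': 0}
tbl['x'] = tbl['p']+3 = 3 → {'h': 1, 'i': 0, 'w': 2, 'e': 4, 'p': 0, 'x': 3}
del 'x' → {'h': 1, 'i': 0, 'w': 2, 'e': 4, 'p': 0}
tbl['b'] = 9 → {'h': 1, 'i': 0, 'w': 2, 'e': 4, 'p': 0, 'b': 9}
tbl['b'] = tbl['i']+2 = 2 → {'h': 1, 'i': 0, 'w': 2, 'e': 4, 'p': 0, 'b': 2}
tbl['m'] = tbl['p']+1 = 1 → {'h': 1, 'i': 0, 'w': 2, 'e': 4, 'p': 0, 'b': 2, 'm': 1}
tbl['t'] = tbl['p']+2 = 2 → {'h': 1, 'i': 0, 'w': 2, 'e': 4, 'p': 0, 'b': 2, 'm': 1, 't': 2}
tbl['s'] = tbl['e']+3 = 7 → {'h': 1, 'i': 0, 'w': 2, 'e': 4, 'p': 0, 'b': 2, 'm': 1, 't': 2, 's': 7}
sum of values = 19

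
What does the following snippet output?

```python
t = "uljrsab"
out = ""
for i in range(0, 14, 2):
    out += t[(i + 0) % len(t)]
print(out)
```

ujsblra

i=0: add t[0]='u' → 'u'
i=2: add t[2]='j' → 'uj'
i=4: add t[4]='s' → 'ujs'
i=6: add t[6]='b' → 'ujsb'
i=8: add t[1]='l' → 'ujsbl'
i=10: add t[3]='r' → 'ujsblr'
i=12: add t[5]='a' → 'ujsblra'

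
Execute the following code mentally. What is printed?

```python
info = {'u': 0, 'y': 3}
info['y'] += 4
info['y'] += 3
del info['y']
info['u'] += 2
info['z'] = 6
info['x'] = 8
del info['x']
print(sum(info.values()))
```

info['y'] = 3+4 = 7 → {'u': 0, 'y': 7}
info['y'] = 7+3 = 10 → {'u': 0, 'y': 10}
del 'y' → {'u': 0}
info['u'] = 0+2 = 2 → {'u': 2}
info['z'] = 6 → {'u': 2, 'z': 6}
info['x'] = 8 → {'u': 2, 'z': 6, 'x': 8}
del 'x' → {'u': 2, 'z': 6}
sum of values = 8

8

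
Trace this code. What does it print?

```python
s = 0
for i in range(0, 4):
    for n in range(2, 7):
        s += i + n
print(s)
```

110

i=0,n=2: s = 0+2 = 2
i=0,n=3: s = 2+3 = 5
i=0,n=4: s = 5+4 = 9
i=0,n=5: s = 9+5 = 14
i=0,n=6: s = 14+6 = 20
i=1,n=2: s = 20+3 = 23
i=1,n=3: s = 23+4 = 27
i=1,n=4: s = 27+5 = 32
i=1,n=5: s = 32+6 = 38
i=1,n=6: s = 38+7 = 45
i=2,n=2: s = 45+4 = 49
i=2,n=3: s = 49+5 = 54
i=2,n=4: s = 54+6 = 60
i=2,n=5: s = 60+7 = 67
i=2,n=6: s = 67+8 = 75
i=3,n=2: s = 75+5 = 80
i=3,n=3: s = 80+6 = 86
i=3,n=4: s = 86+7 = 93
i=3,n=5: s = 93+8 = 101
i=3,n=6: s = 101+9 = 110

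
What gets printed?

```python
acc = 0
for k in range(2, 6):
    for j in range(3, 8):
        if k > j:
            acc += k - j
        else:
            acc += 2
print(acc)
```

k=2,j=3: not 2>3, acc = 0+2 = 2
k=2,j=4: not 2>4, acc = 2+2 = 4
k=2,j=5: not 2>5, acc = 4+2 = 6
k=2,j=6: not 2>6, acc = 6+2 = 8
k=2,j=7: not 2>7, acc = 8+2 = 10
k=3,j=3: not 3>3, acc = 10+2 = 12
k=3,j=4: not 3>4, acc = 12+2 = 14
k=3,j=5: not 3>5, acc = 14+2 = 16
k=3,j=6: not 3>6, acc = 16+2 = 18
k=3,j=7: not 3>7, acc = 18+2 = 20
k=4,j=3: 4>3, acc = 20+1 = 21
k=4,j=4: not 4>4, acc = 21+2 = 23
k=4,j=5: not 4>5, acc = 23+2 = 25
k=4,j=6: not 4>6, acc = 25+2 = 27
k=4,j=7: not 4>7, acc = 27+2 = 29
k=5,j=3: 5>3, acc = 29+2 = 31
k=5,j=4: 5>4, acc = 31+1 = 32
k=5,j=5: not 5>5, acc = 32+2 = 34
k=5,j=6: not 5>6, acc = 34+2 = 36
k=5,j=7: not 5>7, acc = 36+2 = 38

38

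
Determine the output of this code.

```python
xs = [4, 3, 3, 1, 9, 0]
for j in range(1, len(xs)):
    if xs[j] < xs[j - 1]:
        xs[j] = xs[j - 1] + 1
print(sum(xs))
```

41

j=1: 3<4, xs[1] = 4+1 = 5 → [4, 5, 3, 1, 9, 0]
j=2: 3<5, xs[2] = 5+1 = 6 → [4, 5, 6, 1, 9, 0]
j=3: 1<6, xs[3] = 6+1 = 7 → [4, 5, 6, 7, 9, 0]
j=4: 9>=7, unchanged → [4, 5, 6, 7, 9, 0]
j=5: 0<9, xs[5] = 9+1 = 10 → [4, 5, 6, 7, 9, 10]
sum = 41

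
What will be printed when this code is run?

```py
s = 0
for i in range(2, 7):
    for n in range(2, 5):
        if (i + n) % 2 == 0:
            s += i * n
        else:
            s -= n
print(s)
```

i=2,n=2: even sum, s = 0+4 = 4
i=2,n=3: odd sum, s = 4-3 = 1
i=2,n=4: even sum, s = 1+8 = 9
i=3,n=2: odd sum, s = 9-2 = 7
i=3,n=3: even sum, s = 7+9 = 16
i=3,n=4: odd sum, s = 16-4 = 12
i=4,n=2: even sum, s = 12+8 = 20
i=4,n=3: odd sum, s = 20-3 = 17
i=4,n=4: even sum, s = 17+16 = 33
i=5,n=2: odd sum, s = 33-2 = 31
i=5,n=3: even sum, s = 31+15 = 46
i=5,n=4: odd sum, s = 46-4 = 42
i=6,n=2: even sum, s = 42+12 = 54
i=6,n=3: odd sum, s = 54-3 = 51
i=6,n=4: even sum, s = 51+24 = 75

75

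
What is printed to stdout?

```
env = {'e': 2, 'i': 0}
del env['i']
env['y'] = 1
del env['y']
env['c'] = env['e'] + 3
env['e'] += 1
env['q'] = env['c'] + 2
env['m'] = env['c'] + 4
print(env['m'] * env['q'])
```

63

del 'i' → {'e': 2}
env['y'] = 1 → {'e': 2, 'y': 1}
del 'y' → {'e': 2}
env['c'] = env['e']+3 = 5 → {'e': 2, 'c': 5}
env['e'] = 2+1 = 3 → {'e': 3, 'c': 5}
env['q'] = env['c']+2 = 7 → {'e': 3, 'c': 5, 'q': 7}
env['m'] = env['c']+4 = 9 → {'e': 3, 'c': 5, 'q': 7, 'm': 9}
env['m']*env['q'] = 9*7 = 63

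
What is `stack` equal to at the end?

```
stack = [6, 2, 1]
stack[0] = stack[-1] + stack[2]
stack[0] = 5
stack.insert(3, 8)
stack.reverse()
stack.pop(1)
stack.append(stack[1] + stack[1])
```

stack[0] = stack[-1]+stack[2] = 1+1 = 2 → [2, 2, 1]
stack[0] = 5 → [5, 2, 1]
insert 8 at 3 → [5, 2, 1, 8]
reverse → [8, 1, 2, 5]
pop(1) removes 1 → [8, 2, 5]
append stack[1]+stack[1] = 2+2 = 4 → [8, 2, 5, 4]

[8, 2, 5, 4]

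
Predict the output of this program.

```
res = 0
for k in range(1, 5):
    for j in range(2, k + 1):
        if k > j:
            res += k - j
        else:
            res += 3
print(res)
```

k=2,j=2: not 2>2, res = 0+3 = 3
k=3,j=2: 3>2, res = 3+1 = 4
k=3,j=3: not 3>3, res = 4+3 = 7
k=4,j=2: 4>2, res = 7+2 = 9
k=4,j=3: 4>3, res = 9+1 = 10
k=4,j=4: not 4>4, res = 10+3 = 13

13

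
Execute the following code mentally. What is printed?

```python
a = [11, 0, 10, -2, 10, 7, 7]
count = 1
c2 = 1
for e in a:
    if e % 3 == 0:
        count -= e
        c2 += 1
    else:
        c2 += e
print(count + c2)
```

e=11: not %3==0; c2=12
e=0: %3==0, count = 1-0 = 1; c2=13
e=10: not %3==0; c2=23
e=-2: not %3==0; c2=21
e=10: not %3==0; c2=31
e=7: not %3==0; c2=38
e=7: not %3==0; c2=45
count+c2 = 1+45 = 46

46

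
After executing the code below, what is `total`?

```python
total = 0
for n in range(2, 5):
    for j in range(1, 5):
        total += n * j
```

n=2,j=1: total = 0+2 = 2
n=2,j=2: total = 2+4 = 6
n=2,j=3: total = 6+6 = 12
n=2,j=4: total = 12+8 = 20
n=3,j=1: total = 20+3 = 23
n=3,j=2: total = 23+6 = 29
n=3,j=3: total = 29+9 = 38
n=3,j=4: total = 38+12 = 50
n=4,j=1: total = 50+4 = 54
n=4,j=2: total = 54+8 = 62
n=4,j=3: total = 62+12 = 74
n=4,j=4: total = 74+16 = 90

90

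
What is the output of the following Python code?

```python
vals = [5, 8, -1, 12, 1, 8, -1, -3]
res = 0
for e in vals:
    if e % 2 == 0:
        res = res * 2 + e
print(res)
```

64

e=5: not even
e=8: even, res = 0*2+8 = 8
e=-1: not even
e=12: even, res = 8*2+12 = 28
e=1: not even
e=8: even, res = 28*2+8 = 64
e=-1: not even
e=-3: not even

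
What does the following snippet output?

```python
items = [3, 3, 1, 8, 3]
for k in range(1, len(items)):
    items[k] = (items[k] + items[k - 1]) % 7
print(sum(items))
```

14

k=1: items[1] = (3+3)%7 = 6 → [3, 6, 1, 8, 3]
k=2: items[2] = (1+6)%7 = 0 → [3, 6, 0, 8, 3]
k=3: items[3] = (8+0)%7 = 1 → [3, 6, 0, 1, 3]
k=4: items[4] = (3+1)%7 = 4 → [3, 6, 0, 1, 4]
sum = 14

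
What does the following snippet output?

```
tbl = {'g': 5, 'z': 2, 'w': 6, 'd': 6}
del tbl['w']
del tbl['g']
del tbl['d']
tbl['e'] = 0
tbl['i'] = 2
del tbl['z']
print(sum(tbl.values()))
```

2

del 'w' → {'g': 5, 'z': 2, 'd': 6}
del 'g' → {'z': 2, 'd': 6}
del 'd' → {'z': 2}
tbl['e'] = 0 → {'z': 2, 'e': 0}
tbl['i'] = 2 → {'z': 2, 'e': 0, 'i': 2}
del 'z' → {'e': 0, 'i': 2}
sum of values = 2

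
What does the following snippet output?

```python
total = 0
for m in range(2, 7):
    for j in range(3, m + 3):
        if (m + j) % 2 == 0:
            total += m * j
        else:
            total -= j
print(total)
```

215

m=2,j=3: odd sum, total = 0-3 = -3
m=2,j=4: even sum, total = (-3)+8 = 5
m=3,j=3: even sum, total = 5+9 = 14
m=3,j=4: odd sum, total = 14-4 = 10
m=3,j=5: even sum, total = 10+15 = 25
m=4,j=3: odd sum, total = 25-3 = 22
m=4,j=4: even sum, total = 22+16 = 38
m=4,j=5: odd sum, total = 38-5 = 33
m=4,j=6: even sum, total = 33+24 = 57
m=5,j=3: even sum, total = 57+15 = 72
m=5,j=4: odd sum, total = 72-4 = 68
m=5,j=5: even sum, total = 68+25 = 93
m=5,j=6: odd sum, total = 93-6 = 87
m=5,j=7: even sum, total = 87+35 = 122
m=6,j=3: odd sum, total = 122-3 = 119
m=6,j=4: even sum, total = 119+24 = 143
m=6,j=5: odd sum, total = 143-5 = 138
m=6,j=6: even sum, total = 138+36 = 174
m=6,j=7: odd sum, total = 174-7 = 167
m=6,j=8: even sum, total = 167+48 = 215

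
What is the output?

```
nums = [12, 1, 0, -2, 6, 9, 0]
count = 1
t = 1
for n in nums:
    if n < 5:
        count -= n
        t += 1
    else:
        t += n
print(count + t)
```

n=12: not <5; t=13
n=1: <5, count = 1-1 = 0; t=14
n=0: <5, count = 0-0 = 0; t=15
n=-2: <5, count = 0-(-2) = 2; t=16
n=6: not <5; t=22
n=9: not <5; t=31
n=0: <5, count = 2-0 = 2; t=32
count+t = 2+32 = 34

34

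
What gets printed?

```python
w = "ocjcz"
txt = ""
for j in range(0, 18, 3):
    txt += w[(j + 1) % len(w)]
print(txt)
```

czjocc

j=0: add w[1]='c' → 'c'
j=3: add w[4]='z' → 'cz'
j=6: add w[2]='j' → 'czj'
j=9: add w[0]='o' → 'czjo'
j=12: add w[3]='c' → 'czjoc'
j=15: add w[1]='c' → 'czjocc'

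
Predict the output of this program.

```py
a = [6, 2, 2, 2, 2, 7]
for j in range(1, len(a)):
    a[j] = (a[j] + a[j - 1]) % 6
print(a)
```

[6, 2, 4, 0, 2, 3]

j=1: a[1] = (2+6)%6 = 2 → [6, 2, 2, 2, 2, 7]
j=2: a[2] = (2+2)%6 = 4 → [6, 2, 4, 2, 2, 7]
j=3: a[3] = (2+4)%6 = 0 → [6, 2, 4, 0, 2, 7]
j=4: a[4] = (2+0)%6 = 2 → [6, 2, 4, 0, 2, 7]
j=5: a[5] = (7+2)%6 = 3 → [6, 2, 4, 0, 2, 3]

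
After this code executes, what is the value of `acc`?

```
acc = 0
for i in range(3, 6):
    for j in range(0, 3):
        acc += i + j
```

i=3,j=0: acc = 0+3 = 3
i=3,j=1: acc = 3+4 = 7
i=3,j=2: acc = 7+5 = 12
i=4,j=0: acc = 12+4 = 16
i=4,j=1: acc = 16+5 = 21
i=4,j=2: acc = 21+6 = 27
i=5,j=0: acc = 27+5 = 32
i=5,j=1: acc = 32+6 = 38
i=5,j=2: acc = 38+7 = 45

45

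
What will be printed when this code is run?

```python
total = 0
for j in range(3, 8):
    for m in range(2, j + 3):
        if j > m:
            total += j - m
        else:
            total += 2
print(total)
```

j=3,m=2: 3>2, total = 0+1 = 1
j=3,m=3: not 3>3, total = 1+2 = 3
j=3,m=4: not 3>4, total = 3+2 = 5
j=3,m=5: not 3>5, total = 5+2 = 7
j=4,m=2: 4>2, total = 7+2 = 9
j=4,m=3: 4>3, total = 9+1 = 10
j=4,m=4: not 4>4, total = 10+2 = 12
j=4,m=5: not 4>5, total = 12+2 = 14
j=4,m=6: not 4>6, total = 14+2 = 16
j=5,m=2: 5>2, total = 16+3 = 19
j=5,m=3: 5>3, total = 19+2 = 21
j=5,m=4: 5>4, total = 21+1 = 22
j=5,m=5: not 5>5, total = 22+2 = 24
j=5,m=6: not 5>6, total = 24+2 = 26
j=5,m=7: not 5>7, total = 26+2 = 28
j=6,m=2: 6>2, total = 28+4 = 32
j=6,m=3: 6>3, total = 32+3 = 35
j=6,m=4: 6>4, total = 35+2 = 37
j=6,m=5: 6>5, total = 37+1 = 38
j=6,m=6: not 6>6, total = 38+2 = 40
j=6,m=7: not 6>7, total = 40+2 = 42
j=6,m=8: not 6>8, total = 42+2 = 44
j=7,m=2: 7>2, total = 44+5 = 49
j=7,m=3: 7>3, total = 49+4 = 53
j=7,m=4: 7>4, total = 53+3 = 56
j=7,m=5: 7>5, total = 56+2 = 58
j=7,m=6: 7>6, total = 58+1 = 59
j=7,m=7: not 7>7, total = 59+2 = 61
j=7,m=8: not 7>8, total = 61+2 = 63
j=7,m=9: not 7>9, total = 63+2 = 65

65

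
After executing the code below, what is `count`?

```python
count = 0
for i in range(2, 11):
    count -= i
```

i=2: count = 0-2 = -2
i=3: count = (-2)-3 = -5
i=4: count = (-5)-4 = -9
i=5: count = (-9)-5 = -14
i=6: count = (-14)-6 = -20
i=7: count = (-20)-7 = -27
i=8: count = (-27)-8 = -35
i=9: count = (-35)-9 = -44
i=10: count = (-44)-10 = -54

-54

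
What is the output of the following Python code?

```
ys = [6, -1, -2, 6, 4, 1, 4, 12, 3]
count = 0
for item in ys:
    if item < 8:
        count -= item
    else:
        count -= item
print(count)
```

-33

item=6: <8, count = 0-6 = -6
item=-1: <8, count = (-6)-(-1) = -5
item=-2: <8, count = (-5)-(-2) = -3
item=6: <8, count = (-3)-6 = -9
item=4: <8, count = (-9)-4 = -13
item=1: <8, count = (-13)-1 = -14
item=4: <8, count = (-14)-4 = -18
item=12: not <8, count = (-18)-12 = -30
item=3: <8, count = (-30)-3 = -33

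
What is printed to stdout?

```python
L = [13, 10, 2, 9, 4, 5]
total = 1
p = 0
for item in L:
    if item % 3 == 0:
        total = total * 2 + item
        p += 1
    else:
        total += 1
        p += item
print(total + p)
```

54

item=13: not %3==0, total = 1+1 = 2; p=13
item=10: not %3==0, total = 2+1 = 3; p=23
item=2: not %3==0, total = 3+1 = 4; p=25
item=9: %3==0, total = 4*2+9 = 17; p=26
item=4: not %3==0, total = 17+1 = 18; p=30
item=5: not %3==0, total = 18+1 = 19; p=35
total+p = 19+35 = 54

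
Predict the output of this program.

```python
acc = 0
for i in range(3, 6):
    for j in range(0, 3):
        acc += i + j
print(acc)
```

45

i=3,j=0: acc = 0+3 = 3
i=3,j=1: acc = 3+4 = 7
i=3,j=2: acc = 7+5 = 12
i=4,j=0: acc = 12+4 = 16
i=4,j=1: acc = 16+5 = 21
i=4,j=2: acc = 21+6 = 27
i=5,j=0: acc = 27+5 = 32
i=5,j=1: acc = 32+6 = 38
i=5,j=2: acc = 38+7 = 45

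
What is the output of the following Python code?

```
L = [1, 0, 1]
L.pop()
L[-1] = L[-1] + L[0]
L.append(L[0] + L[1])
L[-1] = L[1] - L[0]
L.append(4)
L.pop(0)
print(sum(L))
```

pop() removes 1 → [1, 0]
L[-1] = L[-1]+L[0] = 0+1 = 1 → [1, 1]
append L[0]+L[1] = 1+1 = 2 → [1, 1, 2]
L[-1] = L[1]-L[0] = 1-1 = 0 → [1, 1, 0]
append 4 → [1, 1, 0, 4]
pop(0) removes 1 → [1, 0, 4]
sum = 5

5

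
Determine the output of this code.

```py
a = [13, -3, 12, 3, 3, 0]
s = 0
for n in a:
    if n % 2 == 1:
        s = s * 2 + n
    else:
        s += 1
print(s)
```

106

n=13: odd, s = 0*2+13 = 13
n=-3: odd, s = 13*2+(-3) = 23
n=12: not odd, s = 23+1 = 24
n=3: odd, s = 24*2+3 = 51
n=3: odd, s = 51*2+3 = 105
n=0: not odd, s = 105+1 = 106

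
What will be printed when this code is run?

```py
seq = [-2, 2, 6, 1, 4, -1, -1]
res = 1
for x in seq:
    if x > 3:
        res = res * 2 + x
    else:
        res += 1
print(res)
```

x=-2: not >3, res = 1+1 = 2
x=2: not >3, res = 2+1 = 3
x=6: >3, res = 3*2+6 = 12
x=1: not >3, res = 12+1 = 13
x=4: >3, res = 13*2+4 = 30
x=-1: not >3, res = 30+1 = 31
x=-1: not >3, res = 31+1 = 32

32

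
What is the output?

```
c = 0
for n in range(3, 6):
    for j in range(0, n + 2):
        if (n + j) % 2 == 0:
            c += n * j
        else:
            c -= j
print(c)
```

54

n=3,j=0: odd sum, c = 0-0 = 0
n=3,j=1: even sum, c = 0+3 = 3
n=3,j=2: odd sum, c = 3-2 = 1
n=3,j=3: even sum, c = 1+9 = 10
n=3,j=4: odd sum, c = 10-4 = 6
n=4,j=0: even sum, c = 6+0 = 6
n=4,j=1: odd sum, c = 6-1 = 5
n=4,j=2: even sum, c = 5+8 = 13
n=4,j=3: odd sum, c = 13-3 = 10
n=4,j=4: even sum, c = 10+16 = 26
n=4,j=5: odd sum, c = 26-5 = 21
n=5,j=0: odd sum, c = 21-0 = 21
n=5,j=1: even sum, c = 21+5 = 26
n=5,j=2: odd sum, c = 26-2 = 24
n=5,j=3: even sum, c = 24+15 = 39
n=5,j=4: odd sum, c = 39-4 = 35
n=5,j=5: even sum, c = 35+25 = 60
n=5,j=6: odd sum, c = 60-6 = 54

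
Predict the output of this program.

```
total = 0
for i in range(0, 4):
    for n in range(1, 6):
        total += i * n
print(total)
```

90

i=0,n=1: total = 0+0 = 0
i=0,n=2: total = 0+0 = 0
i=0,n=3: total = 0+0 = 0
i=0,n=4: total = 0+0 = 0
i=0,n=5: total = 0+0 = 0
i=1,n=1: total = 0+1 = 1
i=1,n=2: total = 1+2 = 3
i=1,n=3: total = 3+3 = 6
i=1,n=4: total = 6+4 = 10
i=1,n=5: total = 10+5 = 15
i=2,n=1: total = 15+2 = 17
i=2,n=2: total = 17+4 = 21
i=2,n=3: total = 21+6 = 27
i=2,n=4: total = 27+8 = 35
i=2,n=5: total = 35+10 = 45
i=3,n=1: total = 45+3 = 48
i=3,n=2: total = 48+6 = 54
i=3,n=3: total = 54+9 = 63
i=3,n=4: total = 63+12 = 75
i=3,n=5: total = 75+15 = 90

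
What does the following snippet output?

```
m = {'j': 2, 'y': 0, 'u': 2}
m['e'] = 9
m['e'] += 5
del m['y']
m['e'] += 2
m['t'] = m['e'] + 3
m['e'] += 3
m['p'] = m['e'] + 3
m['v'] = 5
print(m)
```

m['e'] = 9 → {'j': 2, 'y': 0, 'u': 2, 'e': 9}
m['e'] = 9+5 = 14 → {'j': 2, 'y': 0, 'u': 2, 'e': 14}
del 'y' → {'j': 2, 'u': 2, 'e': 14}
m['e'] = 14+2 = 16 → {'j': 2, 'u': 2, 'e': 16}
m['t'] = m['e']+3 = 19 → {'j': 2, 'u': 2, 'e': 16, 't': 19}
m['e'] = 16+3 = 19 → {'j': 2, 'u': 2, 'e': 19, 't': 19}
m['p'] = m['e']+3 = 22 → {'j': 2, 'u': 2, 'e': 19, 't': 19, 'p': 22}
m['v'] = 5 → {'j': 2, 'u': 2, 'e': 19, 't': 19, 'p': 22, 'v': 5}

{'j': 2, 'u': 2, 'e': 19, 't': 19, 'p': 22, 'v': 5}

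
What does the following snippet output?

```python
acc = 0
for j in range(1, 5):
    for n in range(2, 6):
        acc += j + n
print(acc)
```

96

j=1,n=2: acc = 0+3 = 3
j=1,n=3: acc = 3+4 = 7
j=1,n=4: acc = 7+5 = 12
j=1,n=5: acc = 12+6 = 18
j=2,n=2: acc = 18+4 = 22
j=2,n=3: acc = 22+5 = 27
j=2,n=4: acc = 27+6 = 33
j=2,n=5: acc = 33+7 = 40
j=3,n=2: acc = 40+5 = 45
j=3,n=3: acc = 45+6 = 51
j=3,n=4: acc = 51+7 = 58
j=3,n=5: acc = 58+8 = 66
j=4,n=2: acc = 66+6 = 72
j=4,n=3: acc = 72+7 = 79
j=4,n=4: acc = 79+8 = 87
j=4,n=5: acc = 87+9 = 96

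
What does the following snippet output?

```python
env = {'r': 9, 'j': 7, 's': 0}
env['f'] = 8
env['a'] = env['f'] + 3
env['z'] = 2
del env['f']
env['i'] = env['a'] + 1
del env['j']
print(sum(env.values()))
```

env['f'] = 8 → {'r': 9, 'j': 7, 's': 0, 'f': 8}
env['a'] = env['f']+3 = 11 → {'r': 9, 'j': 7, 's': 0, 'f': 8, 'a': 11}
env['z'] = 2 → {'r': 9, 'j': 7, 's': 0, 'f': 8, 'a': 11, 'z': 2}
del 'f' → {'r': 9, 'j': 7, 's': 0, 'a': 11, 'z': 2}
env['i'] = env['a']+1 = 12 → {'r': 9, 'j': 7, 's': 0, 'a': 11, 'z': 2, 'i': 12}
del 'j' → {'r': 9, 's': 0, 'a': 11, 'z': 2, 'i': 12}
sum of values = 34

34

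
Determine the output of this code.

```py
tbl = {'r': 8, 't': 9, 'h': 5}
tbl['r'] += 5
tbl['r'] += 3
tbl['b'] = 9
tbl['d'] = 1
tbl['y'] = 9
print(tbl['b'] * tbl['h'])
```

45

tbl['r'] = 8+5 = 13 → {'r': 13, 't': 9, 'h': 5}
tbl['r'] = 13+3 = 16 → {'r': 16, 't': 9, 'h': 5}
tbl['b'] = 9 → {'r': 16, 't': 9, 'h': 5, 'b': 9}
tbl['d'] = 1 → {'r': 16, 't': 9, 'h': 5, 'b': 9, 'd': 1}
tbl['y'] = 9 → {'r': 16, 't': 9, 'h': 5, 'b': 9, 'd': 1, 'y': 9}
tbl['b']*tbl['h'] = 9*5 = 45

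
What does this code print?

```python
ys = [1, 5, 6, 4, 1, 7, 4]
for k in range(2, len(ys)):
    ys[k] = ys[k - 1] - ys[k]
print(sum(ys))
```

k=2: ys[2] = 5-6 = -1 → [1, 5, -1, 4, 1, 7, 4]
k=3: ys[3] = (-1)-4 = -5 → [1, 5, -1, -5, 1, 7, 4]
k=4: ys[4] = (-5)-1 = -6 → [1, 5, -1, -5, -6, 7, 4]
k=5: ys[5] = (-6)-7 = -13 → [1, 5, -1, -5, -6, -13, 4]
k=6: ys[6] = (-13)-4 = -17 → [1, 5, -1, -5, -6, -13, -17]
sum = -36

-36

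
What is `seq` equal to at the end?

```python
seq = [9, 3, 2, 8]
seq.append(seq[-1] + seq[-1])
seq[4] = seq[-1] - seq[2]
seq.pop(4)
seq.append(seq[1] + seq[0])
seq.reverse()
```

[12, 8, 2, 3, 9]

append seq[-1]+seq[-1] = 8+8 = 16 → [9, 3, 2, 8, 16]
seq[4] = seq[-1]-seq[2] = 16-2 = 14 → [9, 3, 2, 8, 14]
pop(4) removes 14 → [9, 3, 2, 8]
append seq[1]+seq[0] = 3+9 = 12 → [9, 3, 2, 8, 12]
reverse → [12, 8, 2, 3, 9]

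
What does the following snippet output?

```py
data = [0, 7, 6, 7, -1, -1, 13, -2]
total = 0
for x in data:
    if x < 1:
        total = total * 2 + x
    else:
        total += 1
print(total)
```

x=0: <1, total = 0*2+0 = 0
x=7: not <1, total = 0+1 = 1
x=6: not <1, total = 1+1 = 2
x=7: not <1, total = 2+1 = 3
x=-1: <1, total = 3*2+(-1) = 5
x=-1: <1, total = 5*2+(-1) = 9
x=13: not <1, total = 9+1 = 10
x=-2: <1, total = 10*2+(-2) = 18

18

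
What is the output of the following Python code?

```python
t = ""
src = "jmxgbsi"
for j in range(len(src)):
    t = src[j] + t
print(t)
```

isbgxmj

j=0: prepend 'j' → 'j'
j=1: prepend 'm' → 'mj'
j=2: prepend 'x' → 'xmj'
j=3: prepend 'g' → 'gxmj'
j=4: prepend 'b' → 'bgxmj'
j=5: prepend 's' → 'sbgxmj'
j=6: prepend 'i' → 'isbgxmj'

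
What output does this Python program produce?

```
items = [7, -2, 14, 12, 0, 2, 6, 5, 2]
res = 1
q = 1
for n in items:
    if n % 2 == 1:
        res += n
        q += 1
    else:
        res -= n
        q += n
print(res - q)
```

n=7: odd, res = 1+7 = 8; q=2
n=-2: not odd, res = 8-(-2) = 10; q=0
n=14: not odd, res = 10-14 = -4; q=14
n=12: not odd, res = (-4)-12 = -16; q=26
n=0: not odd, res = (-16)-0 = -16; q=26
n=2: not odd, res = (-16)-2 = -18; q=28
n=6: not odd, res = (-18)-6 = -24; q=34
n=5: odd, res = (-24)+5 = -19; q=35
n=2: not odd, res = (-19)-2 = -21; q=37
res-q = (-21)-37 = -58

-58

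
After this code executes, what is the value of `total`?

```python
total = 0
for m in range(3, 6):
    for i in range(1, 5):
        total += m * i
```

m=3,i=1: total = 0+3 = 3
m=3,i=2: total = 3+6 = 9
m=3,i=3: total = 9+9 = 18
m=3,i=4: total = 18+12 = 30
m=4,i=1: total = 30+4 = 34
m=4,i=2: total = 34+8 = 42
m=4,i=3: total = 42+12 = 54
m=4,i=4: total = 54+16 = 70
m=5,i=1: total = 70+5 = 75
m=5,i=2: total = 75+10 = 85
m=5,i=3: total = 85+15 = 100
m=5,i=4: total = 100+20 = 120

120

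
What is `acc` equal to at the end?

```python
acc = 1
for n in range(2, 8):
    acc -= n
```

-26

n=2: acc = 1-2 = -1
n=3: acc = (-1)-3 = -4
n=4: acc = (-4)-4 = -8
n=5: acc = (-8)-5 = -13
n=6: acc = (-13)-6 = -19
n=7: acc = (-19)-7 = -26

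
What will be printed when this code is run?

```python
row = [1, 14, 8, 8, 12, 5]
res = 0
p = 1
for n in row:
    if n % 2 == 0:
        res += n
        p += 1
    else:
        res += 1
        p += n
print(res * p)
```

484

n=1: not even, res = 0+1 = 1; p=2
n=14: even, res = 1+14 = 15; p=3
n=8: even, res = 15+8 = 23; p=4
n=8: even, res = 23+8 = 31; p=5
n=12: even, res = 31+12 = 43; p=6
n=5: not even, res = 43+1 = 44; p=11
res*p = 44*11 = 484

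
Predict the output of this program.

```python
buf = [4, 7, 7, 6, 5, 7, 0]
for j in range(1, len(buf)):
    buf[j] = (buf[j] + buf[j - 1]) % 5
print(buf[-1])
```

1

j=1: buf[1] = (7+4)%5 = 1 → [4, 1, 7, 6, 5, 7, 0]
j=2: buf[2] = (7+1)%5 = 3 → [4, 1, 3, 6, 5, 7, 0]
j=3: buf[3] = (6+3)%5 = 4 → [4, 1, 3, 4, 5, 7, 0]
j=4: buf[4] = (5+4)%5 = 4 → [4, 1, 3, 4, 4, 7, 0]
j=5: buf[5] = (7+4)%5 = 1 → [4, 1, 3, 4, 4, 1, 0]
j=6: buf[6] = (0+1)%5 = 1 → [4, 1, 3, 4, 4, 1, 1]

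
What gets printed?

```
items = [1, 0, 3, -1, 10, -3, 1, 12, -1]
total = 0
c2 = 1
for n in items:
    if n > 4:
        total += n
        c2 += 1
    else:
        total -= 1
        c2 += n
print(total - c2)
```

12

n=1: not >4, total = 0-1 = -1; c2=2
n=0: not >4, total = (-1)-1 = -2; c2=2
n=3: not >4, total = (-2)-1 = -3; c2=5
n=-1: not >4, total = (-3)-1 = -4; c2=4
n=10: >4, total = (-4)+10 = 6; c2=5
n=-3: not >4, total = 6-1 = 5; c2=2
n=1: not >4, total = 5-1 = 4; c2=3
n=12: >4, total = 4+12 = 16; c2=4
n=-1: not >4, total = 16-1 = 15; c2=3
total-c2 = 15-3 = 12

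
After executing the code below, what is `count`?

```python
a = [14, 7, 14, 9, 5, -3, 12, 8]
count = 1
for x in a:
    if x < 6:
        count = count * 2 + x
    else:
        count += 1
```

x=14: not <6, count = 1+1 = 2
x=7: not <6, count = 2+1 = 3
x=14: not <6, count = 3+1 = 4
x=9: not <6, count = 4+1 = 5
x=5: <6, count = 5*2+5 = 15
x=-3: <6, count = 15*2+(-3) = 27
x=12: not <6, count = 27+1 = 28
x=8: not <6, count = 28+1 = 29

29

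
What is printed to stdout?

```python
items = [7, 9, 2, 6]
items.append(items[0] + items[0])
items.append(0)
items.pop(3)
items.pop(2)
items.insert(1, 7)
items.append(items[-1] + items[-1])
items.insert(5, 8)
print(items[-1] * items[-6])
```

0

append items[0]+items[0] = 7+7 = 14 → [7, 9, 2, 6, 14]
append 0 → [7, 9, 2, 6, 14, 0]
pop(3) removes 6 → [7, 9, 2, 14, 0]
pop(2) removes 2 → [7, 9, 14, 0]
insert 7 at 1 → [7, 7, 9, 14, 0]
append items[-1]+items[-1] = 0+0 = 0 → [7, 7, 9, 14, 0, 0]
insert 8 at 5 → [7, 7, 9, 14, 0, 8, 0]
items[-1]*items[-6] = 0*7 = 0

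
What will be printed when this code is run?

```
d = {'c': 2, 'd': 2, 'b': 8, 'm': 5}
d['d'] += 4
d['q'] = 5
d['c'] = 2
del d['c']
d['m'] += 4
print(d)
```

d['d'] = 2+4 = 6 → {'c': 2, 'd': 6, 'b': 8, 'm': 5}
d['q'] = 5 → {'c': 2, 'd': 6, 'b': 8, 'm': 5, 'q': 5}
d['c'] = 2 → {'c': 2, 'd': 6, 'b': 8, 'm': 5, 'q': 5}
del 'c' → {'d': 6, 'b': 8, 'm': 5, 'q': 5}
d['m'] = 5+4 = 9 → {'d': 6, 'b': 8, 'm': 9, 'q': 5}

{'d': 6, 'b': 8, 'm': 9, 'q': 5}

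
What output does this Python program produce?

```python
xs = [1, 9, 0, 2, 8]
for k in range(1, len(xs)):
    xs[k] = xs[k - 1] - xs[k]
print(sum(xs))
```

-43

k=1: xs[1] = 1-9 = -8 → [1, -8, 0, 2, 8]
k=2: xs[2] = (-8)-0 = -8 → [1, -8, -8, 2, 8]
k=3: xs[3] = (-8)-2 = -10 → [1, -8, -8, -10, 8]
k=4: xs[4] = (-10)-8 = -18 → [1, -8, -8, -10, -18]
sum = -43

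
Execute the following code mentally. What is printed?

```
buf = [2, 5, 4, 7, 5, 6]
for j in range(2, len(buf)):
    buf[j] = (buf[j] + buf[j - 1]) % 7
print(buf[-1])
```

j=2: buf[2] = (4+5)%7 = 2 → [2, 5, 2, 7, 5, 6]
j=3: buf[3] = (7+2)%7 = 2 → [2, 5, 2, 2, 5, 6]
j=4: buf[4] = (5+2)%7 = 0 → [2, 5, 2, 2, 0, 6]
j=5: buf[5] = (6+0)%7 = 6 → [2, 5, 2, 2, 0, 6]

6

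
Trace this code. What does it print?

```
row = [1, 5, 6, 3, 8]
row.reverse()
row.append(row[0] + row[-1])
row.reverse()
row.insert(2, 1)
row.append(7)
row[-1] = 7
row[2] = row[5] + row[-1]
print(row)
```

reverse → [8, 3, 6, 5, 1]
append row[0]+row[-1] = 8+1 = 9 → [8, 3, 6, 5, 1, 9]
reverse → [9, 1, 5, 6, 3, 8]
insert 1 at 2 → [9, 1, 1, 5, 6, 3, 8]
append 7 → [9, 1, 1, 5, 6, 3, 8, 7]
row[-1] = 7 → [9, 1, 1, 5, 6, 3, 8, 7]
row[2] = row[5]+row[-1] = 3+7 = 10 → [9, 1, 10, 5, 6, 3, 8, 7]

[9, 1, 10, 5, 6, 3, 8, 7]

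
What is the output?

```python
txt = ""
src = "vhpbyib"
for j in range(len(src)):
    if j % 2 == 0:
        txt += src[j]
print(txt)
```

vpyb

j=0: add 'v' → 'v'
j=1: skip
j=2: add 'p' → 'vp'
j=3: skip
j=4: add 'y' → 'vpy'
j=5: skip
j=6: add 'b' → 'vpyb'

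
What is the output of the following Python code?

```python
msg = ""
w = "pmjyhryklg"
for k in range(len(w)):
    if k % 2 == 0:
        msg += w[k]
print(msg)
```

k=0: add 'p' → 'p'
k=1: skip
k=2: add 'j' → 'pj'
k=3: skip
k=4: add 'h' → 'pjh'
k=5: skip
k=6: add 'y' → 'pjhy'
k=7: skip
k=8: add 'l' → 'pjhyl'
k=9: skip

pjhyl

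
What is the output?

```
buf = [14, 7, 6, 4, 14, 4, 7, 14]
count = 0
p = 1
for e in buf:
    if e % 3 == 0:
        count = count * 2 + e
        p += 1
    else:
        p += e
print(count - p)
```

e=14: not %3==0; p=15
e=7: not %3==0; p=22
e=6: %3==0, count = 0*2+6 = 6; p=23
e=4: not %3==0; p=27
e=14: not %3==0; p=41
e=4: not %3==0; p=45
e=7: not %3==0; p=52
e=14: not %3==0; p=66
count-p = 6-66 = -60

-60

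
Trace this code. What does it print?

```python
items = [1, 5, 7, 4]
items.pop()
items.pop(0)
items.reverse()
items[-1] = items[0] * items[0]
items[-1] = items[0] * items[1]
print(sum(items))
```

350

pop() removes 4 → [1, 5, 7]
pop(0) removes 1 → [5, 7]
reverse → [7, 5]
items[-1] = items[0]*items[0] = 7*7 = 49 → [7, 49]
items[-1] = items[0]*items[1] = 7*49 = 343 → [7, 343]
sum = 350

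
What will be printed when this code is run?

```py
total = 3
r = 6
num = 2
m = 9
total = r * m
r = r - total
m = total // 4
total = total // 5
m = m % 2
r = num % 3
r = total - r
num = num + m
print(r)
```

8

total = 6*9 = 54
r = 6-54 = -48
m = 54//4 = 13
total = 54//5 = 10
m = 13%2 = 1
r = 2%3 = 2
r = 10-2 = 8
num = 2+1 = 3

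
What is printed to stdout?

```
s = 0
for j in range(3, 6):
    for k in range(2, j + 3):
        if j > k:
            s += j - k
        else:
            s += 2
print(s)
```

j=3,k=2: 3>2, s = 0+1 = 1
j=3,k=3: not 3>3, s = 1+2 = 3
j=3,k=4: not 3>4, s = 3+2 = 5
j=3,k=5: not 3>5, s = 5+2 = 7
j=4,k=2: 4>2, s = 7+2 = 9
j=4,k=3: 4>3, s = 9+1 = 10
j=4,k=4: not 4>4, s = 10+2 = 12
j=4,k=5: not 4>5, s = 12+2 = 14
j=4,k=6: not 4>6, s = 14+2 = 16
j=5,k=2: 5>2, s = 16+3 = 19
j=5,k=3: 5>3, s = 19+2 = 21
j=5,k=4: 5>4, s = 21+1 = 22
j=5,k=5: not 5>5, s = 22+2 = 24
j=5,k=6: not 5>6, s = 24+2 = 26
j=5,k=7: not 5>7, s = 26+2 = 28

28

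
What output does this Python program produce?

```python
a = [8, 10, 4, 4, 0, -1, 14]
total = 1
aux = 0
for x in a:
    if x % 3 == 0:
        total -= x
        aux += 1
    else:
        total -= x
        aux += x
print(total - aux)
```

-78

x=8: not %3==0, total = 1-8 = -7; aux=8
x=10: not %3==0, total = (-7)-10 = -17; aux=18
x=4: not %3==0, total = (-17)-4 = -21; aux=22
x=4: not %3==0, total = (-21)-4 = -25; aux=26
x=0: %3==0, total = (-25)-0 = -25; aux=27
x=-1: not %3==0, total = (-25)-(-1) = -24; aux=26
x=14: not %3==0, total = (-24)-14 = -38; aux=40
total-aux = (-38)-40 = -78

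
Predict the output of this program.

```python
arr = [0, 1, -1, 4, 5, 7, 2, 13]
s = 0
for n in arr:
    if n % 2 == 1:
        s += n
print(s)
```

n=0: not odd
n=1: odd, s = 0+1 = 1
n=-1: odd, s = 1+(-1) = 0
n=4: not odd
n=5: odd, s = 0+5 = 5
n=7: odd, s = 5+7 = 12
n=2: not odd
n=13: odd, s = 12+13 = 25

25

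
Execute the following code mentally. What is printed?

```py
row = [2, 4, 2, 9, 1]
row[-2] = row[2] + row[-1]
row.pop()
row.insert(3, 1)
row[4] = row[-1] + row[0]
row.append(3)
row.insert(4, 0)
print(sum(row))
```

17

row[-2] = row[2]+row[-1] = 2+1 = 3 → [2, 4, 2, 3, 1]
pop() removes 1 → [2, 4, 2, 3]
insert 1 at 3 → [2, 4, 2, 1, 3]
row[4] = row[-1]+row[0] = 3+2 = 5 → [2, 4, 2, 1, 5]
append 3 → [2, 4, 2, 1, 5, 3]
insert 0 at 4 → [2, 4, 2, 1, 0, 5, 3]
sum = 17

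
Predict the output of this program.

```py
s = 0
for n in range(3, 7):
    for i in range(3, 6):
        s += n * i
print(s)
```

216

n=3,i=3: s = 0+9 = 9
n=3,i=4: s = 9+12 = 21
n=3,i=5: s = 21+15 = 36
n=4,i=3: s = 36+12 = 48
n=4,i=4: s = 48+16 = 64
n=4,i=5: s = 64+20 = 84
n=5,i=3: s = 84+15 = 99
n=5,i=4: s = 99+20 = 119
n=5,i=5: s = 119+25 = 144
n=6,i=3: s = 144+18 = 162
n=6,i=4: s = 162+24 = 186
n=6,i=5: s = 186+30 = 216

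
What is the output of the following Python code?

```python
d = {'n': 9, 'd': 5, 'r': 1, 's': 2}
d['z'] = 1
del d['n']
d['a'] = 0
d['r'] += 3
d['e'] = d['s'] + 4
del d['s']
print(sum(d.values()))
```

16

d['z'] = 1 → {'n': 9, 'd': 5, 'r': 1, 's': 2, 'z': 1}
del 'n' → {'d': 5, 'r': 1, 's': 2, 'z': 1}
d['a'] = 0 → {'d': 5, 'r': 1, 's': 2, 'z': 1, 'a': 0}
d['r'] = 1+3 = 4 → {'d': 5, 'r': 4, 's': 2, 'z': 1, 'a': 0}
d['e'] = d['s']+4 = 6 → {'d': 5, 'r': 4, 's': 2, 'z': 1, 'a': 0, 'e': 6}
del 's' → {'d': 5, 'r': 4, 'z': 1, 'a': 0, 'e': 6}
sum of values = 16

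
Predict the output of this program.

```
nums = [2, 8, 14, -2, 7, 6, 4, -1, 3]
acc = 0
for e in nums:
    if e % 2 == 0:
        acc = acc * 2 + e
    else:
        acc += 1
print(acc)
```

e=2: even, acc = 0*2+2 = 2
e=8: even, acc = 2*2+8 = 12
e=14: even, acc = 12*2+14 = 38
e=-2: even, acc = 38*2+(-2) = 74
e=7: not even, acc = 74+1 = 75
e=6: even, acc = 75*2+6 = 156
e=4: even, acc = 156*2+4 = 316
e=-1: not even, acc = 316+1 = 317
e=3: not even, acc = 317+1 = 318

318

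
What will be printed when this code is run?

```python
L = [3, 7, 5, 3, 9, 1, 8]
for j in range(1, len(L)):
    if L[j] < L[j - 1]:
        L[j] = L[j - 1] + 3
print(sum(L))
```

j=1: 7>=3, unchanged → [3, 7, 5, 3, 9, 1, 8]
j=2: 5<7, L[2] = 7+3 = 10 → [3, 7, 10, 3, 9, 1, 8]
j=3: 3<10, L[3] = 10+3 = 13 → [3, 7, 10, 13, 9, 1, 8]
j=4: 9<13, L[4] = 13+3 = 16 → [3, 7, 10, 13, 16, 1, 8]
j=5: 1<16, L[5] = 16+3 = 19 → [3, 7, 10, 13, 16, 19, 8]
j=6: 8<19, L[6] = 19+3 = 22 → [3, 7, 10, 13, 16, 19, 22]
sum = 90

90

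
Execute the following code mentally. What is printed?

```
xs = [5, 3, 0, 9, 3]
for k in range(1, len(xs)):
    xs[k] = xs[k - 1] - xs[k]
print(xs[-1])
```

-10

k=1: xs[1] = 5-3 = 2 → [5, 2, 0, 9, 3]
k=2: xs[2] = 2-0 = 2 → [5, 2, 2, 9, 3]
k=3: xs[3] = 2-9 = -7 → [5, 2, 2, -7, 3]
k=4: xs[4] = (-7)-3 = -10 → [5, 2, 2, -7, -10]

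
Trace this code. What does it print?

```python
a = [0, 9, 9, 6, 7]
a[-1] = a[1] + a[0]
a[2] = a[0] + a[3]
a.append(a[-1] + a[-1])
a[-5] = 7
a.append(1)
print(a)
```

a[-1] = a[1]+a[0] = 9+0 = 9 → [0, 9, 9, 6, 9]
a[2] = a[0]+a[3] = 0+6 = 6 → [0, 9, 6, 6, 9]
append a[-1]+a[-1] = 9+9 = 18 → [0, 9, 6, 6, 9, 18]
a[-5] = 7 → [0, 7, 6, 6, 9, 18]
append 1 → [0, 7, 6, 6, 9, 18, 1]

[0, 7, 6, 6, 9, 18, 1]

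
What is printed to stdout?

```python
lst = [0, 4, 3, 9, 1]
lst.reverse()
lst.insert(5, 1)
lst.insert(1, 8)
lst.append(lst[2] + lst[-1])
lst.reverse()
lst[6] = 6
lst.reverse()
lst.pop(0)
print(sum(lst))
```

33

reverse → [1, 9, 3, 4, 0]
insert 1 at 5 → [1, 9, 3, 4, 0, 1]
insert 8 at 1 → [1, 8, 9, 3, 4, 0, 1]
append lst[2]+lst[-1] = 9+1 = 10 → [1, 8, 9, 3, 4, 0, 1, 10]
reverse → [10, 1, 0, 4, 3, 9, 8, 1]
lst[6] = 6 → [10, 1, 0, 4, 3, 9, 6, 1]
reverse → [1, 6, 9, 3, 4, 0, 1, 10]
pop(0) removes 1 → [6, 9, 3, 4, 0, 1, 10]
sum = 33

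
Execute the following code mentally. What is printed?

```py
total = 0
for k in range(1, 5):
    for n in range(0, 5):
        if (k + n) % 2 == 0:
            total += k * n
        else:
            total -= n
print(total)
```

k=1,n=0: odd sum, total = 0-0 = 0
k=1,n=1: even sum, total = 0+1 = 1
k=1,n=2: odd sum, total = 1-2 = -1
k=1,n=3: even sum, total = (-1)+3 = 2
k=1,n=4: odd sum, total = 2-4 = -2
k=2,n=0: even sum, total = (-2)+0 = -2
k=2,n=1: odd sum, total = (-2)-1 = -3
k=2,n=2: even sum, total = (-3)+4 = 1
k=2,n=3: odd sum, total = 1-3 = -2
k=2,n=4: even sum, total = (-2)+8 = 6
k=3,n=0: odd sum, total = 6-0 = 6
k=3,n=1: even sum, total = 6+3 = 9
k=3,n=2: odd sum, total = 9-2 = 7
k=3,n=3: even sum, total = 7+9 = 16
k=3,n=4: odd sum, total = 16-4 = 12
k=4,n=0: even sum, total = 12+0 = 12
k=4,n=1: odd sum, total = 12-1 = 11
k=4,n=2: even sum, total = 11+8 = 19
k=4,n=3: odd sum, total = 19-3 = 16
k=4,n=4: even sum, total = 16+16 = 32

32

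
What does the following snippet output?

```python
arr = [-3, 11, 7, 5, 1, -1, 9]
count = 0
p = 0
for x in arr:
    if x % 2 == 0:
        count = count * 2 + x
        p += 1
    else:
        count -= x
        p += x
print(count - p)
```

-58

x=-3: not even, count = 0-(-3) = 3; p=-3
x=11: not even, count = 3-11 = -8; p=8
x=7: not even, count = (-8)-7 = -15; p=15
x=5: not even, count = (-15)-5 = -20; p=20
x=1: not even, count = (-20)-1 = -21; p=21
x=-1: not even, count = (-21)-(-1) = -20; p=20
x=9: not even, count = (-20)-9 = -29; p=29
count-p = (-29)-29 = -58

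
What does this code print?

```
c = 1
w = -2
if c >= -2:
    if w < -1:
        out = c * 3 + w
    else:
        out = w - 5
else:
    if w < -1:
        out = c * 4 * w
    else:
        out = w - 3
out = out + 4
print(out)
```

c=1, w=-2
c >= -2 is True; w < -1 is True
→ out = c * 3 + w = 1
out = 1+4 = 5

5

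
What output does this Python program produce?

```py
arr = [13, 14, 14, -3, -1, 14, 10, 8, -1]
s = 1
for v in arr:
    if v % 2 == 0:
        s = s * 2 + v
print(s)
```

452

v=13: not even
v=14: even, s = 1*2+14 = 16
v=14: even, s = 16*2+14 = 46
v=-3: not even
v=-1: not even
v=14: even, s = 46*2+14 = 106
v=10: even, s = 106*2+10 = 222
v=8: even, s = 222*2+8 = 452
v=-1: not even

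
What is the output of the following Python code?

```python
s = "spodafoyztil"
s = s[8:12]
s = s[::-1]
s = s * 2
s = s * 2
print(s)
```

litzlitzlitzlitz

slice [8:12] → 'ztil'
reverse → 'litz'
repeat ×2 → 'litzlitz'
repeat ×2 → 'litzlitzlitzlitz'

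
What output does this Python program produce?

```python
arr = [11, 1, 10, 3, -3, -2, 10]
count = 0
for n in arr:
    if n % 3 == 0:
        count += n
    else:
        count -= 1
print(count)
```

n=11: not %3==0, count = 0-1 = -1
n=1: not %3==0, count = (-1)-1 = -2
n=10: not %3==0, count = (-2)-1 = -3
n=3: %3==0, count = (-3)+3 = 0
n=-3: %3==0, count = 0+(-3) = -3
n=-2: not %3==0, count = (-3)-1 = -4
n=10: not %3==0, count = (-4)-1 = -5

-5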